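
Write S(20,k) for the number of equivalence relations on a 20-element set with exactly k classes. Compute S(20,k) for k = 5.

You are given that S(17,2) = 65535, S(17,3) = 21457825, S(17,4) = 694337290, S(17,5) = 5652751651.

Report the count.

r18: T_18,3=3×21457825+65535=64439010; T_18,4=4×694337290+21457825=2798806985; T_18,5=5×5652751651+694337290=28958095545
r19: T_19,4=4×2798806985+64439010=11259666950; T_19,5=5×28958095545+2798806985=147589284710
r20: T_20,5=5×147589284710+11259666950=749206090500
Read S(20,5) = 749206090500.

749206090500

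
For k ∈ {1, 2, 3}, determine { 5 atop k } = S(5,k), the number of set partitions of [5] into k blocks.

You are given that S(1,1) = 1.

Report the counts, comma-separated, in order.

1, 15, 25

r2: T_2,1=1×1+0=1; T_2,2=2×0+1=1
r3: T_3,1=1×1+0=1; T_3,2=2×1+1=3; T_3,3=3×0+1=1
r4: T_4,1=1×1+0=1; T_4,2=2×3+1=7; T_4,3=3×1+3=6
r5: T_5,1=1×1+0=1; T_5,2=2×7+1=15; T_5,3=3×6+7=25
Read S(5,1) = 1, S(5,2) = 15, S(5,3) = 25.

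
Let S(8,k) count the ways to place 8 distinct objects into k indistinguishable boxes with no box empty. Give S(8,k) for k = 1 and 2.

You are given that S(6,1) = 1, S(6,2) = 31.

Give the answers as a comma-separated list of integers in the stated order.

i=7: T(7,1)=0+1·1=1 | T(7,2)=1+2·31=63
i=8: T(8,1)=0+1·1=1 | T(8,2)=1+2·63=127
Read S(8,1) = 1, S(8,2) = 127.

1, 127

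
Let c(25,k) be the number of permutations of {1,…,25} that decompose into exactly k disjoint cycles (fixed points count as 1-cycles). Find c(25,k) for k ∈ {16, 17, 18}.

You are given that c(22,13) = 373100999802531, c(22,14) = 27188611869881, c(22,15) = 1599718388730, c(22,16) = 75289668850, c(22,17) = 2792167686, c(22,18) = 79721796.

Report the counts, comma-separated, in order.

5700586321864500, 290886679867135, 12191224980000

[23] T[23,14]:22*27188611869881+373100999802531=971250460939913 · T[23,15]:22*1599718388730+27188611869881=62382416421941 · T[23,16]:22*75289668850+1599718388730=3256091103430 · T[23,17]:22*2792167686+75289668850=136717357942 · T[23,18]:22*79721796+2792167686=4546047198
[24] T[24,15]:23*62382416421941+971250460939913=2406046038644556 · T[24,16]:23*3256091103430+62382416421941=137272511800831 · T[24,17]:23*136717357942+3256091103430=6400590336096 · T[24,18]:23*4546047198+136717357942=241276443496
[25] T[25,16]:24*137272511800831+2406046038644556=5700586321864500 · T[25,17]:24*6400590336096+137272511800831=290886679867135 · T[25,18]:24*241276443496+6400590336096=12191224980000
Read c(25,16) = 5700586321864500, c(25,17) = 290886679867135, c(25,18) = 12191224980000.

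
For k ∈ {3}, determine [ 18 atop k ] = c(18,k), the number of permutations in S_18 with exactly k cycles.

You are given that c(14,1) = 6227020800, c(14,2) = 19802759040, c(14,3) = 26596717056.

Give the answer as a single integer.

1821602444624640

@15  (15,1):6227020800·14+0→87178291200, (15,2):19802759040·14+6227020800→283465647360, (15,3):26596717056·14+19802759040→392156797824
@16  (16,1):87178291200·15+0→1307674368000, (16,2):283465647360·15+87178291200→4339163001600, (16,3):392156797824·15+283465647360→6165817614720
@17  (17,2):4339163001600·16+1307674368000→70734282393600, (17,3):6165817614720·16+4339163001600→102992244837120
@18  (18,3):102992244837120·17+70734282393600→1821602444624640
Read c(18,3) = 1821602444624640.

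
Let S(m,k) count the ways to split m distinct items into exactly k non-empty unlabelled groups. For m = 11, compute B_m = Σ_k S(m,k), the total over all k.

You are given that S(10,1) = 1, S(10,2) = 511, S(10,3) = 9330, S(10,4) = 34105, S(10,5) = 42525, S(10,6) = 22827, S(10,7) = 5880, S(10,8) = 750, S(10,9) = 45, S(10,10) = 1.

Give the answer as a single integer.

r11: T_11,1=1×1+0=1; T_11,2=2×511+1=1023; T_11,3=3×9330+511=28501; T_11,4=4×34105+9330=145750; T_11,5=5×42525+34105=246730; T_11,6=6×22827+42525=179487; T_11,7=7×5880+22827=63987; T_11,8=8×750+5880=11880; T_11,9=9×45+750=1155; T_11,10=10×1+45=55; T_11,11=11×0+1=1
B_11 = ΣS(11,k) = 1+1023+28501+145750+246730+179487+63987+11880+1155+55+1 = 678570

678570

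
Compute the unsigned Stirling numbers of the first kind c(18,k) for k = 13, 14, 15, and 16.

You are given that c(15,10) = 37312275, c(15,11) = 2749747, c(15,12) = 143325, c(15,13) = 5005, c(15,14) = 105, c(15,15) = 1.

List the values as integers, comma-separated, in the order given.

row 16: T[16][11]=15·2749747+37312275=78558480  T[16][12]=15·143325+2749747=4899622  T[16][13]=15·5005+143325=218400  T[16][14]=15·105+5005=6580  T[16][15]=15·1+105=120  T[16][16]=15·0+1=1
row 17: T[17][12]=16·4899622+78558480=156952432  T[17][13]=16·218400+4899622=8394022  T[17][14]=16·6580+218400=323680  T[17][15]=16·120+6580=8500  T[17][16]=16·1+120=136
row 18: T[18][13]=17·8394022+156952432=299650806  T[18][14]=17·323680+8394022=13896582  T[18][15]=17·8500+323680=468180  T[18][16]=17·136+8500=10812
Read c(18,13) = 299650806, c(18,14) = 13896582, c(18,15) = 468180, c(18,16) = 10812.

299650806, 13896582, 468180, 10812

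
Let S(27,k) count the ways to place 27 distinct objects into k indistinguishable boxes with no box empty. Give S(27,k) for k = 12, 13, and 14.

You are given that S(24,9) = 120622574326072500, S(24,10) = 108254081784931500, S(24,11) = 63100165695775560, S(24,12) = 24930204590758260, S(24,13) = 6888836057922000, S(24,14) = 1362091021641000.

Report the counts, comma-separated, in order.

r25: T_25,10=10×108254081784931500+120622574326072500=1203163392175387500; T_25,11=11×63100165695775560+108254081784931500=802355904438462660; T_25,12=12×24930204590758260+63100165695775560=362262620784874680; T_25,13=13×6888836057922000+24930204590758260=114485073343744260; T_25,14=14×1362091021641000+6888836057922000=25958110360896000
r26: T_26,11=11×802355904438462660+1203163392175387500=10029078340998476760; T_26,12=12×362262620784874680+802355904438462660=5149507353856958820; T_26,13=13×114485073343744260+362262620784874680=1850568574253550060; T_26,14=14×25958110360896000+114485073343744260=477898618396288260
r27: T_27,12=12×5149507353856958820+10029078340998476760=71823166587281982600; T_27,13=13×1850568574253550060+5149507353856958820=29206898819153109600; T_27,14=14×477898618396288260+1850568574253550060=8541149231801585700
Read S(27,12) = 71823166587281982600, S(27,13) = 29206898819153109600, S(27,14) = 8541149231801585700.

71823166587281982600, 29206898819153109600, 8541149231801585700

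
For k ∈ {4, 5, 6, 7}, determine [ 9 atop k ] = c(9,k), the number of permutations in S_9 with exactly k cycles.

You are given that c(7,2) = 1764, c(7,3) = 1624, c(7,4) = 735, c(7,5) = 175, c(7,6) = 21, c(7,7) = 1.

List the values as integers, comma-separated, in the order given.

i=8: T(8,3)=1764+7·1624=13132 | T(8,4)=1624+7·735=6769 | T(8,5)=735+7·175=1960 | T(8,6)=175+7·21=322 | T(8,7)=21+7·1=28
i=9: T(9,4)=13132+8·6769=67284 | T(9,5)=6769+8·1960=22449 | T(9,6)=1960+8·322=4536 | T(9,7)=322+8·28=546
Read c(9,4) = 67284, c(9,5) = 22449, c(9,6) = 4536, c(9,7) = 546.

67284, 22449, 4536, 546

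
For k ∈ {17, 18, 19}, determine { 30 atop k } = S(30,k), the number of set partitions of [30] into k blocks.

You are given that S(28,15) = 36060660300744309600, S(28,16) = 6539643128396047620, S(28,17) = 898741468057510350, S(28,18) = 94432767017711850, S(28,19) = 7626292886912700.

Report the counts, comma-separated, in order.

511605167806434372210, 68591811024147549270, 7145845579888333500

[29] T[29,16]:16*6539643128396047620+36060660300744309600=140694950355081071520 · T[29,17]:17*898741468057510350+6539643128396047620=21818248085373723570 · T[29,18]:18*94432767017711850+898741468057510350=2598531274376323650 · T[29,19]:19*7626292886912700+94432767017711850=239332331869053150
[30] T[30,17]:17*21818248085373723570+140694950355081071520=511605167806434372210 · T[30,18]:18*2598531274376323650+21818248085373723570=68591811024147549270 · T[30,19]:19*239332331869053150+2598531274376323650=7145845579888333500
Read S(30,17) = 511605167806434372210, S(30,18) = 68591811024147549270, S(30,19) = 7145845579888333500.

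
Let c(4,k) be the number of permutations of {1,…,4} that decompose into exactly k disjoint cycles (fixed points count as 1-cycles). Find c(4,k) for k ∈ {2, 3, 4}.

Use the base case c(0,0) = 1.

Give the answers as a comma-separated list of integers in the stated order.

11, 6, 1

i=1: T(1,1)=1+0·0=1
i=2: T(2,1)=0+1·1=1 | T(2,2)=1+1·0=1
i=3: T(3,1)=0+2·1=2 | T(3,2)=1+2·1=3 | T(3,3)=1+2·0=1
i=4: T(4,2)=2+3·3=11 | T(4,3)=3+3·1=6 | T(4,4)=1+3·0=1
Read c(4,2) = 11, c(4,3) = 6, c(4,4) = 1.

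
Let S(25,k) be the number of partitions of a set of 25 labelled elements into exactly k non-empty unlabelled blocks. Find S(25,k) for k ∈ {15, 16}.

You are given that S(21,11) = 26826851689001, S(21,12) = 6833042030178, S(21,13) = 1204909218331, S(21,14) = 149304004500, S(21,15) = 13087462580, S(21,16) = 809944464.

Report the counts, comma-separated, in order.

4299394655347200, 526655161695960

r22: T_22,12=12×6833042030178+26826851689001=108823356051137; T_22,13=13×1204909218331+6833042030178=22496861868481; T_22,14=14×149304004500+1204909218331=3295165281331; T_22,15=15×13087462580+149304004500=345615943200; T_22,16=16×809944464+13087462580=26046574004
r23: T_23,13=13×22496861868481+108823356051137=401282560341390; T_23,14=14×3295165281331+22496861868481=68629175807115; T_23,15=15×345615943200+3295165281331=8479404429331; T_23,16=16×26046574004+345615943200=762361127264
r24: T_24,14=14×68629175807115+401282560341390=1362091021641000; T_24,15=15×8479404429331+68629175807115=195820242247080; T_24,16=16×762361127264+8479404429331=20677182465555
r25: T_25,15=15×195820242247080+1362091021641000=4299394655347200; T_25,16=16×20677182465555+195820242247080=526655161695960
Read S(25,15) = 4299394655347200, S(25,16) = 526655161695960.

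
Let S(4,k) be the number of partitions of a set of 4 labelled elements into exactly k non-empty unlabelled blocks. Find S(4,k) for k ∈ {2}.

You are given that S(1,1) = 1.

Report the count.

i=2: T(2,1)=0+1·1=1 | T(2,2)=1+2·0=1
i=3: T(3,1)=0+1·1=1 | T(3,2)=1+2·1=3
i=4: T(4,2)=1+2·3=7
Read S(4,2) = 7.

7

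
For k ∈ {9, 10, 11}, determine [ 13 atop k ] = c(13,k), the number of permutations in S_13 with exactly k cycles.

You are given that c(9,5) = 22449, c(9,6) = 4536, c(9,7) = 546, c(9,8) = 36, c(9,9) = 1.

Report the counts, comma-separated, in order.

749463, 55770, 2717

i=10: T(10,6)=22449+9·4536=63273 | T(10,7)=4536+9·546=9450 | T(10,8)=546+9·36=870 | T(10,9)=36+9·1=45 | T(10,10)=1+9·0=1
i=11: T(11,7)=63273+10·9450=157773 | T(11,8)=9450+10·870=18150 | T(11,9)=870+10·45=1320 | T(11,10)=45+10·1=55 | T(11,11)=1+10·0=1
i=12: T(12,8)=157773+11·18150=357423 | T(12,9)=18150+11·1320=32670 | T(12,10)=1320+11·55=1925 | T(12,11)=55+11·1=66
i=13: T(13,9)=357423+12·32670=749463 | T(13,10)=32670+12·1925=55770 | T(13,11)=1925+12·66=2717
Read c(13,9) = 749463, c(13,10) = 55770, c(13,11) = 2717.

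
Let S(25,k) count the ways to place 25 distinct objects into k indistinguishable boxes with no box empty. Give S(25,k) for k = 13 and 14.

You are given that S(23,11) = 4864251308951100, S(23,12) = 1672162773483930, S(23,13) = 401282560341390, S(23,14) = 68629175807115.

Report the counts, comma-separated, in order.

i=24: T(24,12)=4864251308951100+12·1672162773483930=24930204590758260 | T(24,13)=1672162773483930+13·401282560341390=6888836057922000 | T(24,14)=401282560341390+14·68629175807115=1362091021641000
i=25: T(25,13)=24930204590758260+13·6888836057922000=114485073343744260 | T(25,14)=6888836057922000+14·1362091021641000=25958110360896000
Read S(25,13) = 114485073343744260, S(25,14) = 25958110360896000.

114485073343744260, 25958110360896000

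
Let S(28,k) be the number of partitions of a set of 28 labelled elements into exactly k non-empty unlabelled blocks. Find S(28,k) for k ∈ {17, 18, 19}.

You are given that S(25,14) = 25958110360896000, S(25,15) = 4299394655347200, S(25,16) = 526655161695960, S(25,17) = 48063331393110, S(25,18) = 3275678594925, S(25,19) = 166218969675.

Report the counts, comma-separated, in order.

898741468057510350, 94432767017711850, 7626292886912700

@26  (26,15):4299394655347200·15+25958110360896000→90449030191104000, (26,16):526655161695960·16+4299394655347200→12725877242482560, (26,17):48063331393110·17+526655161695960→1343731795378830, (26,18):3275678594925·18+48063331393110→107025546101760, (26,19):166218969675·19+3275678594925→6433839018750
@27  (27,16):12725877242482560·16+90449030191104000→294063066070824960, (27,17):1343731795378830·17+12725877242482560→35569317763922670, (27,18):107025546101760·18+1343731795378830→3270191625210510, (27,19):6433839018750·19+107025546101760→229268487458010
@28  (28,17):35569317763922670·17+294063066070824960→898741468057510350, (28,18):3270191625210510·18+35569317763922670→94432767017711850, (28,19):229268487458010·19+3270191625210510→7626292886912700
Read S(28,17) = 898741468057510350, S(28,18) = 94432767017711850, S(28,19) = 7626292886912700.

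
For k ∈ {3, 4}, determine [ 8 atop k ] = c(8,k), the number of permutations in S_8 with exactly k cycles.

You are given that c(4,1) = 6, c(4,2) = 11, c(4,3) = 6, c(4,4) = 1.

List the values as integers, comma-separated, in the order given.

13132, 6769

@5  (5,1):6·4+0→24, (5,2):11·4+6→50, (5,3):6·4+11→35, (5,4):1·4+6→10
@6  (6,1):24·5+0→120, (6,2):50·5+24→274, (6,3):35·5+50→225, (6,4):10·5+35→85
@7  (7,2):274·6+120→1764, (7,3):225·6+274→1624, (7,4):85·6+225→735
@8  (8,3):1624·7+1764→13132, (8,4):735·7+1624→6769
Read c(8,3) = 13132, c(8,4) = 6769.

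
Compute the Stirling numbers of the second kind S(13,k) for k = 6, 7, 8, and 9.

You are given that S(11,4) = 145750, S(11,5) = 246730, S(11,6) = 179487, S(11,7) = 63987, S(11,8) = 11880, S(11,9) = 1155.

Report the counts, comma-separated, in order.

@12  (12,5):246730·5+145750→1379400, (12,6):179487·6+246730→1323652, (12,7):63987·7+179487→627396, (12,8):11880·8+63987→159027, (12,9):1155·9+11880→22275
@13  (13,6):1323652·6+1379400→9321312, (13,7):627396·7+1323652→5715424, (13,8):159027·8+627396→1899612, (13,9):22275·9+159027→359502
Read S(13,6) = 9321312, S(13,7) = 5715424, S(13,8) = 1899612, S(13,9) = 359502.

9321312, 5715424, 1899612, 359502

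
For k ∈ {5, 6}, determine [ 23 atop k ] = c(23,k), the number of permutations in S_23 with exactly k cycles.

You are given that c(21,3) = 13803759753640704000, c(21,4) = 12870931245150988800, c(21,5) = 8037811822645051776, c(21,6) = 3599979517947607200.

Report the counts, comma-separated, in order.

@22  (22,4):12870931245150988800·21+13803759753640704000→284093315901811468800, (22,5):8037811822645051776·21+12870931245150988800→181664979520697076096, (22,6):3599979517947607200·21+8037811822645051776→83637381699544802976
@23  (23,5):181664979520697076096·22+284093315901811468800→4280722865357147142912, (23,6):83637381699544802976·22+181664979520697076096→2021687376910682741568
Read c(23,5) = 4280722865357147142912, c(23,6) = 2021687376910682741568.

4280722865357147142912, 2021687376910682741568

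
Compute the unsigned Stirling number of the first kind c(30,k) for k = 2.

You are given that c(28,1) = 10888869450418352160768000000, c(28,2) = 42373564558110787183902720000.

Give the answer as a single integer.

35027999979859805266492784640000

@29  (29,1):10888869450418352160768000000·28+0→304888344611713860501504000000, (29,2):42373564558110787183902720000·28+10888869450418352160768000000→1197348677077520393310044160000
@30  (30,2):1197348677077520393310044160000·29+304888344611713860501504000000→35027999979859805266492784640000
Read c(30,2) = 35027999979859805266492784640000.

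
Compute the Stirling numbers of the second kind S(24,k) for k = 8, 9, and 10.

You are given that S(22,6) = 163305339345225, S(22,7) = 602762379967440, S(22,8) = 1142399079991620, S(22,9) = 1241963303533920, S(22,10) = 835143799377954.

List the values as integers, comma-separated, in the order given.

@23  (23,7):602762379967440·7+163305339345225→4382641999117305, (23,8):1142399079991620·8+602762379967440→9741955019900400, (23,9):1241963303533920·9+1142399079991620→12320068811796900, (23,10):835143799377954·10+1241963303533920→9593401297313460
@24  (24,8):9741955019900400·8+4382641999117305→82318282158320505, (24,9):12320068811796900·9+9741955019900400→120622574326072500, (24,10):9593401297313460·10+12320068811796900→108254081784931500
Read S(24,8) = 82318282158320505, S(24,9) = 120622574326072500, S(24,10) = 108254081784931500.

82318282158320505, 120622574326072500, 108254081784931500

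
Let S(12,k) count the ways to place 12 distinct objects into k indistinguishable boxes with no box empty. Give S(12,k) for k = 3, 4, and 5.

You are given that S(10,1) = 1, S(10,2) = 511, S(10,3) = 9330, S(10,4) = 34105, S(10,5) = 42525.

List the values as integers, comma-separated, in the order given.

86526, 611501, 1379400

i=11: T(11,2)=1+2·511=1023 | T(11,3)=511+3·9330=28501 | T(11,4)=9330+4·34105=145750 | T(11,5)=34105+5·42525=246730
i=12: T(12,3)=1023+3·28501=86526 | T(12,4)=28501+4·145750=611501 | T(12,5)=145750+5·246730=1379400
Read S(12,3) = 86526, S(12,4) = 611501, S(12,5) = 1379400.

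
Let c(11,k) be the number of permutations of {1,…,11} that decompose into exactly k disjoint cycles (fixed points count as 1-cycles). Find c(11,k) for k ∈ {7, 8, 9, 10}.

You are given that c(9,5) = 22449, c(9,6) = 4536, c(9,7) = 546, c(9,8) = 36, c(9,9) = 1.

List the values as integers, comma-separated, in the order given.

157773, 18150, 1320, 55

@10  (10,6):4536·9+22449→63273, (10,7):546·9+4536→9450, (10,8):36·9+546→870, (10,9):1·9+36→45, (10,10):0·9+1→1
@11  (11,7):9450·10+63273→157773, (11,8):870·10+9450→18150, (11,9):45·10+870→1320, (11,10):1·10+45→55
Read c(11,7) = 157773, c(11,8) = 18150, c(11,9) = 1320, c(11,10) = 55.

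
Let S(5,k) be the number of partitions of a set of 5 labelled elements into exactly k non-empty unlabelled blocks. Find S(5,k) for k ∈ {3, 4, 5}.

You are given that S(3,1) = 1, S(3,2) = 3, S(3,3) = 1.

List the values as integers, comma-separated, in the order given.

25, 10, 1

[4] T[4,2]:2*3+1=7 · T[4,3]:3*1+3=6 · T[4,4]:4*0+1=1
[5] T[5,3]:3*6+7=25 · T[5,4]:4*1+6=10 · T[5,5]:5*0+1=1
Read S(5,3) = 25, S(5,4) = 10, S(5,5) = 1.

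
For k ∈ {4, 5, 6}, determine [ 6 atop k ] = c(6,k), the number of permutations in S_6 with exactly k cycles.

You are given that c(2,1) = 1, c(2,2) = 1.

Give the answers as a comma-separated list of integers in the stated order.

85, 15, 1

@3  (3,1):1·2+0→2, (3,2):1·2+1→3, (3,3):0·2+1→1
@4  (4,2):3·3+2→11, (4,3):1·3+3→6, (4,4):0·3+1→1
@5  (5,3):6·4+11→35, (5,4):1·4+6→10, (5,5):0·4+1→1
@6  (6,4):10·5+35→85, (6,5):1·5+10→15, (6,6):0·5+1→1
Read c(6,4) = 85, c(6,5) = 15, c(6,6) = 1.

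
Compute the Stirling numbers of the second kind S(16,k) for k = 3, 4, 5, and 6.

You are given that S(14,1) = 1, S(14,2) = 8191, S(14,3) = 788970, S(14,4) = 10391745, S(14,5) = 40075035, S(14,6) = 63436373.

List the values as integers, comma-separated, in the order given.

row 15: T[15][2]=2·8191+1=16383  T[15][3]=3·788970+8191=2375101  T[15][4]=4·10391745+788970=42355950  T[15][5]=5·40075035+10391745=210766920  T[15][6]=6·63436373+40075035=420693273
row 16: T[16][3]=3·2375101+16383=7141686  T[16][4]=4·42355950+2375101=171798901  T[16][5]=5·210766920+42355950=1096190550  T[16][6]=6·420693273+210766920=2734926558
Read S(16,3) = 7141686, S(16,4) = 171798901, S(16,5) = 1096190550, S(16,6) = 2734926558.

7141686, 171798901, 1096190550, 2734926558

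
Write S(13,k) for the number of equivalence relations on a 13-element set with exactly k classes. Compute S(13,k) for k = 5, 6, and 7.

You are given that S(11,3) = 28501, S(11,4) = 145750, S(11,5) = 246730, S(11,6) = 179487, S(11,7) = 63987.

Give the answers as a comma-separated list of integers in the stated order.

r12: T_12,4=4×145750+28501=611501; T_12,5=5×246730+145750=1379400; T_12,6=6×179487+246730=1323652; T_12,7=7×63987+179487=627396
r13: T_13,5=5×1379400+611501=7508501; T_13,6=6×1323652+1379400=9321312; T_13,7=7×627396+1323652=5715424
Read S(13,5) = 7508501, S(13,6) = 9321312, S(13,7) = 5715424.

7508501, 9321312, 5715424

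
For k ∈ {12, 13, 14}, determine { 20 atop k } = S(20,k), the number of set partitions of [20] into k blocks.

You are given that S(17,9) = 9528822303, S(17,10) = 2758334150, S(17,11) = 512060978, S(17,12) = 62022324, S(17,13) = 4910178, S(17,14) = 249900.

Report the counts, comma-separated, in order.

411016633391, 61068660380, 6302524580

row 18: T[18][10]=10·2758334150+9528822303=37112163803  T[18][11]=11·512060978+2758334150=8391004908  T[18][12]=12·62022324+512060978=1256328866  T[18][13]=13·4910178+62022324=125854638  T[18][14]=14·249900+4910178=8408778
row 19: T[19][11]=11·8391004908+37112163803=129413217791  T[19][12]=12·1256328866+8391004908=23466951300  T[19][13]=13·125854638+1256328866=2892439160  T[19][14]=14·8408778+125854638=243577530
row 20: T[20][12]=12·23466951300+129413217791=411016633391  T[20][13]=13·2892439160+23466951300=61068660380  T[20][14]=14·243577530+2892439160=6302524580
Read S(20,12) = 411016633391, S(20,13) = 61068660380, S(20,14) = 6302524580.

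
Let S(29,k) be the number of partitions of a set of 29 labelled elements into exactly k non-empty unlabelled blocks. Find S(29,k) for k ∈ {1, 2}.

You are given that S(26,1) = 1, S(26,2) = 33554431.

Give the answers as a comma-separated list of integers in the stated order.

@27  (27,1):1·1+0→1, (27,2):33554431·2+1→67108863
@28  (28,1):1·1+0→1, (28,2):67108863·2+1→134217727
@29  (29,1):1·1+0→1, (29,2):134217727·2+1→268435455
Read S(29,1) = 1, S(29,2) = 268435455.

1, 268435455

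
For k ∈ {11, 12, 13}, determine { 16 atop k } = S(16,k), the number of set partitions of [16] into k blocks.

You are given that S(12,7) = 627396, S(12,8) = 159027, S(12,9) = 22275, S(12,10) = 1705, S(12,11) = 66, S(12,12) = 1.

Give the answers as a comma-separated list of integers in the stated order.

i=13: T(13,8)=627396+8·159027=1899612 | T(13,9)=159027+9·22275=359502 | T(13,10)=22275+10·1705=39325 | T(13,11)=1705+11·66=2431 | T(13,12)=66+12·1=78 | T(13,13)=1+13·0=1
i=14: T(14,9)=1899612+9·359502=5135130 | T(14,10)=359502+10·39325=752752 | T(14,11)=39325+11·2431=66066 | T(14,12)=2431+12·78=3367 | T(14,13)=78+13·1=91
i=15: T(15,10)=5135130+10·752752=12662650 | T(15,11)=752752+11·66066=1479478 | T(15,12)=66066+12·3367=106470 | T(15,13)=3367+13·91=4550
i=16: T(16,11)=12662650+11·1479478=28936908 | T(16,12)=1479478+12·106470=2757118 | T(16,13)=106470+13·4550=165620
Read S(16,11) = 28936908, S(16,12) = 2757118, S(16,13) = 165620.

28936908, 2757118, 165620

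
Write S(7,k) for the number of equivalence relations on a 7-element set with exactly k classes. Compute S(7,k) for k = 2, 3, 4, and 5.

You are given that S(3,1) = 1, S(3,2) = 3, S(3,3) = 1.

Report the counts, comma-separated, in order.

@4  (4,1):1·1+0→1, (4,2):3·2+1→7, (4,3):1·3+3→6, (4,4):0·4+1→1
@5  (5,1):1·1+0→1, (5,2):7·2+1→15, (5,3):6·3+7→25, (5,4):1·4+6→10, (5,5):0·5+1→1
@6  (6,1):1·1+0→1, (6,2):15·2+1→31, (6,3):25·3+15→90, (6,4):10·4+25→65, (6,5):1·5+10→15
@7  (7,2):31·2+1→63, (7,3):90·3+31→301, (7,4):65·4+90→350, (7,5):15·5+65→140
Read S(7,2) = 63, S(7,3) = 301, S(7,4) = 350, S(7,5) = 140.

63, 301, 350, 140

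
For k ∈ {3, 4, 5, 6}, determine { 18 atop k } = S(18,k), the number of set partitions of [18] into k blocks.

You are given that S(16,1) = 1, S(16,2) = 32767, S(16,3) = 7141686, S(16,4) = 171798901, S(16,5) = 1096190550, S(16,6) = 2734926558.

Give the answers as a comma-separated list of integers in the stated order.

i=17: T(17,2)=1+2·32767=65535 | T(17,3)=32767+3·7141686=21457825 | T(17,4)=7141686+4·171798901=694337290 | T(17,5)=171798901+5·1096190550=5652751651 | T(17,6)=1096190550+6·2734926558=17505749898
i=18: T(18,3)=65535+3·21457825=64439010 | T(18,4)=21457825+4·694337290=2798806985 | T(18,5)=694337290+5·5652751651=28958095545 | T(18,6)=5652751651+6·17505749898=110687251039
Read S(18,3) = 64439010, S(18,4) = 2798806985, S(18,5) = 28958095545, S(18,6) = 110687251039.

64439010, 2798806985, 28958095545, 110687251039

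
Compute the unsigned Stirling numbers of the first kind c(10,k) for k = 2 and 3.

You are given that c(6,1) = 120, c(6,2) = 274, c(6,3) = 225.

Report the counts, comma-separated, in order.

i=7: T(7,1)=0+6·120=720 | T(7,2)=120+6·274=1764 | T(7,3)=274+6·225=1624
i=8: T(8,1)=0+7·720=5040 | T(8,2)=720+7·1764=13068 | T(8,3)=1764+7·1624=13132
i=9: T(9,1)=0+8·5040=40320 | T(9,2)=5040+8·13068=109584 | T(9,3)=13068+8·13132=118124
i=10: T(10,2)=40320+9·109584=1026576 | T(10,3)=109584+9·118124=1172700
Read c(10,2) = 1026576, c(10,3) = 1172700.

1026576, 1172700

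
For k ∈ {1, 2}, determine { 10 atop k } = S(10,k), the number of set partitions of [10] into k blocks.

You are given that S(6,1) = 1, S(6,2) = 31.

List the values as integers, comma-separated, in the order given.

@7  (7,1):1·1+0→1, (7,2):31·2+1→63
@8  (8,1):1·1+0→1, (8,2):63·2+1→127
@9  (9,1):1·1+0→1, (9,2):127·2+1→255
@10  (10,1):1·1+0→1, (10,2):255·2+1→511
Read S(10,1) = 1, S(10,2) = 511.

1, 511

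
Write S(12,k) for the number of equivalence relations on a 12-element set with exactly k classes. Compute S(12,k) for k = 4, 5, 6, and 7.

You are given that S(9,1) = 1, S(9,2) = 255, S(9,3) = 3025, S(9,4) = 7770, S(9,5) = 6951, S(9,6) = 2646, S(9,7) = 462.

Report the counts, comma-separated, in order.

611501, 1379400, 1323652, 627396

i=10: T(10,2)=1+2·255=511 | T(10,3)=255+3·3025=9330 | T(10,4)=3025+4·7770=34105 | T(10,5)=7770+5·6951=42525 | T(10,6)=6951+6·2646=22827 | T(10,7)=2646+7·462=5880
i=11: T(11,3)=511+3·9330=28501 | T(11,4)=9330+4·34105=145750 | T(11,5)=34105+5·42525=246730 | T(11,6)=42525+6·22827=179487 | T(11,7)=22827+7·5880=63987
i=12: T(12,4)=28501+4·145750=611501 | T(12,5)=145750+5·246730=1379400 | T(12,6)=246730+6·179487=1323652 | T(12,7)=179487+7·63987=627396
Read S(12,4) = 611501, S(12,5) = 1379400, S(12,6) = 1323652, S(12,7) = 627396.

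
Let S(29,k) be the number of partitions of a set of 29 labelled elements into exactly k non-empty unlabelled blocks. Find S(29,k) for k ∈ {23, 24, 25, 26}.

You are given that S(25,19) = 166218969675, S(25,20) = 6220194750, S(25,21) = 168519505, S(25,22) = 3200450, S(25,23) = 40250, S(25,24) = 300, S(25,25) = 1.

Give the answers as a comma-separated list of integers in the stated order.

i=26: T(26,20)=166218969675+20·6220194750=290622864675 | T(26,21)=6220194750+21·168519505=9759104355 | T(26,22)=168519505+22·3200450=238929405 | T(26,23)=3200450+23·40250=4126200 | T(26,24)=40250+24·300=47450 | T(26,25)=300+25·1=325 | T(26,26)=1+26·0=1
i=27: T(27,21)=290622864675+21·9759104355=495564056130 | T(27,22)=9759104355+22·238929405=15015551265 | T(27,23)=238929405+23·4126200=333832005 | T(27,24)=4126200+24·47450=5265000 | T(27,25)=47450+25·325=55575 | T(27,26)=325+26·1=351
i=28: T(28,22)=495564056130+22·15015551265=825906183960 | T(28,23)=15015551265+23·333832005=22693687380 | T(28,24)=333832005+24·5265000=460192005 | T(28,25)=5265000+25·55575=6654375 | T(28,26)=55575+26·351=64701
i=29: T(29,23)=825906183960+23·22693687380=1347860993700 | T(29,24)=22693687380+24·460192005=33738295500 | T(29,25)=460192005+25·6654375=626551380 | T(29,26)=6654375+26·64701=8336601
Read S(29,23) = 1347860993700, S(29,24) = 33738295500, S(29,25) = 626551380, S(29,26) = 8336601.

1347860993700, 33738295500, 626551380, 8336601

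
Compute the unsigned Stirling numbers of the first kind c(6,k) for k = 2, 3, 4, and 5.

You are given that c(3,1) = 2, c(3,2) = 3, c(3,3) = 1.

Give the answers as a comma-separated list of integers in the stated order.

274, 225, 85, 15

i=4: T(4,1)=0+3·2=6 | T(4,2)=2+3·3=11 | T(4,3)=3+3·1=6 | T(4,4)=1+3·0=1
i=5: T(5,1)=0+4·6=24 | T(5,2)=6+4·11=50 | T(5,3)=11+4·6=35 | T(5,4)=6+4·1=10 | T(5,5)=1+4·0=1
i=6: T(6,2)=24+5·50=274 | T(6,3)=50+5·35=225 | T(6,4)=35+5·10=85 | T(6,5)=10+5·1=15
Read c(6,2) = 274, c(6,3) = 225, c(6,4) = 85, c(6,5) = 15.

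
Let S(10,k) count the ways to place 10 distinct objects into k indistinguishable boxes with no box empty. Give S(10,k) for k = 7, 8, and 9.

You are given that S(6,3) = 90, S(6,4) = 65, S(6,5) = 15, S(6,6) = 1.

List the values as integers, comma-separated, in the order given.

@7  (7,4):65·4+90→350, (7,5):15·5+65→140, (7,6):1·6+15→21, (7,7):0·7+1→1
@8  (8,5):140·5+350→1050, (8,6):21·6+140→266, (8,7):1·7+21→28, (8,8):0·8+1→1
@9  (9,6):266·6+1050→2646, (9,7):28·7+266→462, (9,8):1·8+28→36, (9,9):0·9+1→1
@10  (10,7):462·7+2646→5880, (10,8):36·8+462→750, (10,9):1·9+36→45
Read S(10,7) = 5880, S(10,8) = 750, S(10,9) = 45.

5880, 750, 45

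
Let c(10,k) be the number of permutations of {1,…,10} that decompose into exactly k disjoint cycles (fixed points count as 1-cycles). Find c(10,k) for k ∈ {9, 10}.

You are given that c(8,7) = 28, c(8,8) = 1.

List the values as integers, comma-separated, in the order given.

45, 1

@9  (9,8):1·8+28→36, (9,9):0·8+1→1
@10  (10,9):1·9+36→45, (10,10):0·9+1→1
Read c(10,9) = 45, c(10,10) = 1.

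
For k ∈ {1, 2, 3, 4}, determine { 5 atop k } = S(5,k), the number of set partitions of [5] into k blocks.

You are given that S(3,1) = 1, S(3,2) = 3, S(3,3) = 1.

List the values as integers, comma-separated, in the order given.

[4] T[4,1]:1*1+0=1 · T[4,2]:2*3+1=7 · T[4,3]:3*1+3=6 · T[4,4]:4*0+1=1
[5] T[5,1]:1*1+0=1 · T[5,2]:2*7+1=15 · T[5,3]:3*6+7=25 · T[5,4]:4*1+6=10
Read S(5,1) = 1, S(5,2) = 15, S(5,3) = 25, S(5,4) = 10.

1, 15, 25, 10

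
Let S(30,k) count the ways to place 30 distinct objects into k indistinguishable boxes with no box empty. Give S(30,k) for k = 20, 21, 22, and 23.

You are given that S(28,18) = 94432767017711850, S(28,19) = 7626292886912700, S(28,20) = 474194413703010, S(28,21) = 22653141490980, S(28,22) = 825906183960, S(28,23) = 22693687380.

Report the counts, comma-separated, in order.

581535955088511150, 37058299246258290, 1848018090851790, 71823880393200

i=29: T(29,19)=94432767017711850+19·7626292886912700=239332331869053150 | T(29,20)=7626292886912700+20·474194413703010=17110181160972900 | T(29,21)=474194413703010+21·22653141490980=949910385013590 | T(29,22)=22653141490980+22·825906183960=40823077538100 | T(29,23)=825906183960+23·22693687380=1347860993700
i=30: T(30,20)=239332331869053150+20·17110181160972900=581535955088511150 | T(30,21)=17110181160972900+21·949910385013590=37058299246258290 | T(30,22)=949910385013590+22·40823077538100=1848018090851790 | T(30,23)=40823077538100+23·1347860993700=71823880393200
Read S(30,20) = 581535955088511150, S(30,21) = 37058299246258290, S(30,22) = 1848018090851790, S(30,23) = 71823880393200.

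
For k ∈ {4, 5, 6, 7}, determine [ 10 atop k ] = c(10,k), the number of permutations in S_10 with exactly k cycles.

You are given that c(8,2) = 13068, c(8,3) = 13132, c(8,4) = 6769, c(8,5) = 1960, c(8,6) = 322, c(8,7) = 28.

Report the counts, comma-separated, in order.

i=9: T(9,3)=13068+8·13132=118124 | T(9,4)=13132+8·6769=67284 | T(9,5)=6769+8·1960=22449 | T(9,6)=1960+8·322=4536 | T(9,7)=322+8·28=546
i=10: T(10,4)=118124+9·67284=723680 | T(10,5)=67284+9·22449=269325 | T(10,6)=22449+9·4536=63273 | T(10,7)=4536+9·546=9450
Read c(10,4) = 723680, c(10,5) = 269325, c(10,6) = 63273, c(10,7) = 9450.

723680, 269325, 63273, 9450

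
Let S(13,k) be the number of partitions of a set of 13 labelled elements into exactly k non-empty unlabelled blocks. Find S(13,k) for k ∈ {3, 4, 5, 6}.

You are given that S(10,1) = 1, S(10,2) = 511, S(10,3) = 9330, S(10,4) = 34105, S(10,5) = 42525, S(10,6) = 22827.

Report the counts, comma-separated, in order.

261625, 2532530, 7508501, 9321312

@11  (11,1):1·1+0→1, (11,2):511·2+1→1023, (11,3):9330·3+511→28501, (11,4):34105·4+9330→145750, (11,5):42525·5+34105→246730, (11,6):22827·6+42525→179487
@12  (12,2):1023·2+1→2047, (12,3):28501·3+1023→86526, (12,4):145750·4+28501→611501, (12,5):246730·5+145750→1379400, (12,6):179487·6+246730→1323652
@13  (13,3):86526·3+2047→261625, (13,4):611501·4+86526→2532530, (13,5):1379400·5+611501→7508501, (13,6):1323652·6+1379400→9321312
Read S(13,3) = 261625, S(13,4) = 2532530, S(13,5) = 7508501, S(13,6) = 9321312.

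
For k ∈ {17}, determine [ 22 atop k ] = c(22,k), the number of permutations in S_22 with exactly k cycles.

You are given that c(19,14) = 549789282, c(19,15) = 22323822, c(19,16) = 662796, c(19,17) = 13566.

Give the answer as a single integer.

2792167686

@20  (20,15):22323822·19+549789282→973941900, (20,16):662796·19+22323822→34916946, (20,17):13566·19+662796→920550
@21  (21,16):34916946·20+973941900→1672280820, (21,17):920550·20+34916946→53327946
@22  (22,17):53327946·21+1672280820→2792167686
Read c(22,17) = 2792167686.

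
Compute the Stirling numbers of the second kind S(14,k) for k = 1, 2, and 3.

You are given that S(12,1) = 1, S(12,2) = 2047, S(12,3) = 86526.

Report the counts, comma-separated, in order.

1, 8191, 788970

[13] T[13,1]:1*1+0=1 · T[13,2]:2*2047+1=4095 · T[13,3]:3*86526+2047=261625
[14] T[14,1]:1*1+0=1 · T[14,2]:2*4095+1=8191 · T[14,3]:3*261625+4095=788970
Read S(14,1) = 1, S(14,2) = 8191, S(14,3) = 788970.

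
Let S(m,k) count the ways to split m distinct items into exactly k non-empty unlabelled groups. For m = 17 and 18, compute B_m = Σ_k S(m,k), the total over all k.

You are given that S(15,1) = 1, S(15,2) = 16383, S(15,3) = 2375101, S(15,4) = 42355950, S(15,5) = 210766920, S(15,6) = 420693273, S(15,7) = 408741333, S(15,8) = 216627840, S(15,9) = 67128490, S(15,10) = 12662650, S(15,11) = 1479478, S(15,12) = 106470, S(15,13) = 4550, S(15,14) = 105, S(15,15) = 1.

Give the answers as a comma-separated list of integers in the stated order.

82864869804, 682076806159

@16  (16,1):1·1+0→1, (16,2):16383·2+1→32767, (16,3):2375101·3+16383→7141686, (16,4):42355950·4+2375101→171798901, (16,5):210766920·5+42355950→1096190550, (16,6):420693273·6+210766920→2734926558, (16,7):408741333·7+420693273→3281882604, (16,8):216627840·8+408741333→2141764053, (16,9):67128490·9+216627840→820784250, (16,10):12662650·10+67128490→193754990, (16,11):1479478·11+12662650→28936908, (16,12):106470·12+1479478→2757118, (16,13):4550·13+106470→165620, (16,14):105·14+4550→6020, (16,15):1·15+105→120, (16,16):0·16+1→1
@17  (17,1):1·1+0→1, (17,2):32767·2+1→65535, (17,3):7141686·3+32767→21457825, (17,4):171798901·4+7141686→694337290, (17,5):1096190550·5+171798901→5652751651, (17,6):2734926558·6+1096190550→17505749898, (17,7):3281882604·7+2734926558→25708104786, (17,8):2141764053·8+3281882604→20415995028, (17,9):820784250·9+2141764053→9528822303, (17,10):193754990·10+820784250→2758334150, (17,11):28936908·11+193754990→512060978, (17,12):2757118·12+28936908→62022324, (17,13):165620·13+2757118→4910178, (17,14):6020·14+165620→249900, (17,15):120·15+6020→7820, (17,16):1·16+120→136, (17,17):0·17+1→1
@18  (18,1):1·1+0→1, (18,2):65535·2+1→131071, (18,3):21457825·3+65535→64439010, (18,4):694337290·4+21457825→2798806985, (18,5):5652751651·5+694337290→28958095545, (18,6):17505749898·6+5652751651→110687251039, (18,7):25708104786·7+17505749898→197462483400, (18,8):20415995028·8+25708104786→189036065010, (18,9):9528822303·9+20415995028→106175395755, (18,10):2758334150·10+9528822303→37112163803, (18,11):512060978·11+2758334150→8391004908, (18,12):62022324·12+512060978→1256328866, (18,13):4910178·13+62022324→125854638, (18,14):249900·14+4910178→8408778, (18,15):7820·15+249900→367200, (18,16):136·16+7820→9996, (18,17):1·17+136→153, (18,18):0·18+1→1
B_17 = ΣS(17,k) = 1+65535+21457825+694337290+5652751651+17505749898+25708104786+20415995028+9528822303+2758334150+512060978+62022324+4910178+249900+7820+136+1 = 82864869804
B_18 = ΣS(18,k) = 1+131071+64439010+2798806985+28958095545+110687251039+197462483400+189036065010+106175395755+37112163803+8391004908+1256328866+125854638+8408778+367200+9996+153+1 = 682076806159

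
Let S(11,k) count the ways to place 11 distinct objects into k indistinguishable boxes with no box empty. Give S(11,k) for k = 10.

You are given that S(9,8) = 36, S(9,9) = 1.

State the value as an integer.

i=10: T(10,9)=36+9·1=45 | T(10,10)=1+10·0=1
i=11: T(11,10)=45+10·1=55
Read S(11,10) = 55.

55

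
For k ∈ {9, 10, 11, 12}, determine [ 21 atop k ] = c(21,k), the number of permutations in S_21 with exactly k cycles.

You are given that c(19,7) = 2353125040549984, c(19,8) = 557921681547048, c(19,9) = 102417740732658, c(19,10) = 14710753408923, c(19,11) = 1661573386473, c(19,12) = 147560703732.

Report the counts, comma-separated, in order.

i=20: T(20,8)=2353125040549984+19·557921681547048=12953636989943896 | T(20,9)=557921681547048+19·102417740732658=2503858755467550 | T(20,10)=102417740732658+19·14710753408923=381922055502195 | T(20,11)=14710753408923+19·1661573386473=46280647751910 | T(20,12)=1661573386473+19·147560703732=4465226757381
i=21: T(21,9)=12953636989943896+20·2503858755467550=63030812099294896 | T(21,10)=2503858755467550+20·381922055502195=10142299865511450 | T(21,11)=381922055502195+20·46280647751910=1307535010540395 | T(21,12)=46280647751910+20·4465226757381=135585182899530
Read c(21,9) = 63030812099294896, c(21,10) = 10142299865511450, c(21,11) = 1307535010540395, c(21,12) = 135585182899530.

63030812099294896, 10142299865511450, 1307535010540395, 135585182899530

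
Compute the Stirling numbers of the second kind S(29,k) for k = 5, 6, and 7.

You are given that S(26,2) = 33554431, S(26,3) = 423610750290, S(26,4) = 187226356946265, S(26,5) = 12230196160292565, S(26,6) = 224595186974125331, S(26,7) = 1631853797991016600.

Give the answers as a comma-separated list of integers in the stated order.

1540200411172850701, 49628317055962639176, 588469772213874823272

i=27: T(27,3)=33554431+3·423610750290=1270865805301 | T(27,4)=423610750290+4·187226356946265=749329038535350 | T(27,5)=187226356946265+5·12230196160292565=61338207158409090 | T(27,6)=12230196160292565+6·224595186974125331=1359801318005044551 | T(27,7)=224595186974125331+7·1631853797991016600=11647571772911241531
i=28: T(28,4)=1270865805301+4·749329038535350=2998587019946701 | T(28,5)=749329038535350+5·61338207158409090=307440364830580800 | T(28,6)=61338207158409090+6·1359801318005044551=8220146115188676396 | T(28,7)=1359801318005044551+7·11647571772911241531=82892803728383735268
i=29: T(29,5)=2998587019946701+5·307440364830580800=1540200411172850701 | T(29,6)=307440364830580800+6·8220146115188676396=49628317055962639176 | T(29,7)=8220146115188676396+7·82892803728383735268=588469772213874823272
Read S(29,5) = 1540200411172850701, S(29,6) = 49628317055962639176, S(29,7) = 588469772213874823272.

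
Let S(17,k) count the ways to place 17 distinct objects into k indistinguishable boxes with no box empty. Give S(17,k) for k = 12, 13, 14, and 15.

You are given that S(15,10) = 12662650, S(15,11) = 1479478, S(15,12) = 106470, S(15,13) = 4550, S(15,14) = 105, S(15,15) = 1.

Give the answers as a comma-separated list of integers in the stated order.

[16] T[16,11]:11*1479478+12662650=28936908 · T[16,12]:12*106470+1479478=2757118 · T[16,13]:13*4550+106470=165620 · T[16,14]:14*105+4550=6020 · T[16,15]:15*1+105=120
[17] T[17,12]:12*2757118+28936908=62022324 · T[17,13]:13*165620+2757118=4910178 · T[17,14]:14*6020+165620=249900 · T[17,15]:15*120+6020=7820
Read S(17,12) = 62022324, S(17,13) = 4910178, S(17,14) = 249900, S(17,15) = 7820.

62022324, 4910178, 249900, 7820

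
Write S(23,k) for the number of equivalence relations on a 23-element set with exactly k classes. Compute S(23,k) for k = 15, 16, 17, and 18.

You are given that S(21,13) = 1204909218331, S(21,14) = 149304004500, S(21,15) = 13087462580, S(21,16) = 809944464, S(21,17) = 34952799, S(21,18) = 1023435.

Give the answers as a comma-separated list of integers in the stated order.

8479404429331, 762361127264, 49916988803, 2364885369

r22: T_22,14=14×149304004500+1204909218331=3295165281331; T_22,15=15×13087462580+149304004500=345615943200; T_22,16=16×809944464+13087462580=26046574004; T_22,17=17×34952799+809944464=1404142047; T_22,18=18×1023435+34952799=53374629
r23: T_23,15=15×345615943200+3295165281331=8479404429331; T_23,16=16×26046574004+345615943200=762361127264; T_23,17=17×1404142047+26046574004=49916988803; T_23,18=18×53374629+1404142047=2364885369
Read S(23,15) = 8479404429331, S(23,16) = 762361127264, S(23,17) = 49916988803, S(23,18) = 2364885369.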